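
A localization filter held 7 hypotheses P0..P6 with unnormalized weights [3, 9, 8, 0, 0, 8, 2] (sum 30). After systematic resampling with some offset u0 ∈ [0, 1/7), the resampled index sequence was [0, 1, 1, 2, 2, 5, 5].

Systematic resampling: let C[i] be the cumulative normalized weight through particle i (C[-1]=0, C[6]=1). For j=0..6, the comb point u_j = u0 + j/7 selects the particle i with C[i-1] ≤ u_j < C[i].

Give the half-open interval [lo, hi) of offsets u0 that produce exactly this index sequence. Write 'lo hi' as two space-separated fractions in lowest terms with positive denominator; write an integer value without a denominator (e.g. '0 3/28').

0 8/105

C = [1/10, 2/5, 2/3, 2/3, 2/3, 14/15, 1]
j=0 picked index 0: u0 ∈ [0, 1/10)
j=1 picked index 1: u0 ∈ [-3/70, 9/35)
j=2 picked index 1: u0 ∈ [-13/70, 4/35)
j=3 picked index 2: u0 ∈ [-1/35, 5/21)
j=4 picked index 2: u0 ∈ [-6/35, 2/21)
j=5 picked index 5: u0 ∈ [-1/21, 23/105)
j=6 picked index 5: u0 ∈ [-4/21, 8/105)
intersection: [0, 8/105)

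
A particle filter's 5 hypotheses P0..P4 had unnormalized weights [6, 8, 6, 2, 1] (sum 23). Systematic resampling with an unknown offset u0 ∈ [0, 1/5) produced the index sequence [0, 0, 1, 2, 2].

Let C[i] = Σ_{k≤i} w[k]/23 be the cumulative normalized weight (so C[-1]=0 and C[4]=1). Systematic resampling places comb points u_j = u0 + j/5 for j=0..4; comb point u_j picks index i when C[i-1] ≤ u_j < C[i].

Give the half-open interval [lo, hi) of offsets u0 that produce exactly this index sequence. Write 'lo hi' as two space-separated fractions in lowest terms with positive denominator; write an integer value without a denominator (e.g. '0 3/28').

C = [6/23, 14/23, 20/23, 22/23, 1]
j=0 picked index 0: u0 ∈ [0, 6/23)
j=1 picked index 0: u0 ∈ [-1/5, 7/115)
j=2 picked index 1: u0 ∈ [-16/115, 24/115)
j=3 picked index 2: u0 ∈ [1/115, 31/115)
j=4 picked index 2: u0 ∈ [-22/115, 8/115)
intersection: [1/115, 7/115)

1/115 7/115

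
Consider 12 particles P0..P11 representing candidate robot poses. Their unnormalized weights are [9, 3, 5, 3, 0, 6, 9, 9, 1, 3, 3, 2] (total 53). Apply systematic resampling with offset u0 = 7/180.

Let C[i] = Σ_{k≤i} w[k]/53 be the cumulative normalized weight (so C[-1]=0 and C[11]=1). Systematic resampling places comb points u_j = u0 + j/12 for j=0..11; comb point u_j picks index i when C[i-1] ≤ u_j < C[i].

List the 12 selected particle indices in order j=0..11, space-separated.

C = [9/53, 12/53, 17/53, 20/53, 20/53, 26/53, 35/53, 44/53, 45/53, 48/53, 51/53, 1]
j=0: u_0=7/180 ∈ [0, 9/53) → index 0
j=1: u_1=11/90 ∈ [0, 9/53) → index 0
j=2: u_2=37/180 ∈ [9/53, 12/53) → index 1
j=3: u_3=13/45 ∈ [12/53, 17/53) → index 2
j=4: u_4=67/180 ∈ [17/53, 20/53) → index 3
j=5: u_5=41/90 ∈ [20/53, 26/53) → index 5
j=6: u_6=97/180 ∈ [26/53, 35/53) → index 6
j=7: u_7=28/45 ∈ [26/53, 35/53) → index 6
j=8: u_8=127/180 ∈ [35/53, 44/53) → index 7
j=9: u_9=71/90 ∈ [35/53, 44/53) → index 7
j=10: u_10=157/180 ∈ [45/53, 48/53) → index 9
j=11: u_11=43/45 ∈ [48/53, 51/53) → index 10

0 0 1 2 3 5 6 6 7 7 9 10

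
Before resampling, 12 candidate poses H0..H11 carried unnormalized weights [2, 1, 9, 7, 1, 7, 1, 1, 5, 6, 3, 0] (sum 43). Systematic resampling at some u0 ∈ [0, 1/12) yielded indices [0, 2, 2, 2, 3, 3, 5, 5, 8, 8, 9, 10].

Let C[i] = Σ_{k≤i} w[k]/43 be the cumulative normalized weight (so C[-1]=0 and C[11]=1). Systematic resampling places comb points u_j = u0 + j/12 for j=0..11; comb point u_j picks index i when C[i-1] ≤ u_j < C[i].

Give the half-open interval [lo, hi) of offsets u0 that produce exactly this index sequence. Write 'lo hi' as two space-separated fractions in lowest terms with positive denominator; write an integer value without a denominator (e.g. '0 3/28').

7/516 13/516

C = [2/43, 3/43, 12/43, 19/43, 20/43, 27/43, 28/43, 29/43, 34/43, 40/43, 1, 1]
j=0 picked index 0: u0 ∈ [0, 2/43)
j=1 picked index 2: u0 ∈ [-7/516, 101/516)
j=2 picked index 2: u0 ∈ [-25/258, 29/258)
j=3 picked index 2: u0 ∈ [-31/172, 5/172)
j=4 picked index 3: u0 ∈ [-7/129, 14/129)
j=5 picked index 3: u0 ∈ [-71/516, 13/516)
j=6 picked index 5: u0 ∈ [-3/86, 11/86)
j=7 picked index 5: u0 ∈ [-61/516, 23/516)
j=8 picked index 8: u0 ∈ [1/129, 16/129)
j=9 picked index 8: u0 ∈ [-13/172, 7/172)
j=10 picked index 9: u0 ∈ [-11/258, 25/258)
j=11 picked index 10: u0 ∈ [7/516, 1/12)
intersection: [7/516, 13/516)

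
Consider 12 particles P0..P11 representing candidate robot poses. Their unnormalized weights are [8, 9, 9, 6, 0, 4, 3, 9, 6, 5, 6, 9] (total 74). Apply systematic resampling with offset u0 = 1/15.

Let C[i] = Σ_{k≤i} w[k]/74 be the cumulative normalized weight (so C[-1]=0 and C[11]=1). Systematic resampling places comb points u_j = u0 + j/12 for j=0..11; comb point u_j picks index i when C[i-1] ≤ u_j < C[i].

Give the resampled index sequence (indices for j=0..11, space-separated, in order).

C = [4/37, 17/74, 13/37, 16/37, 16/37, 18/37, 39/74, 24/37, 27/37, 59/74, 65/74, 1]
j=0: u_0=1/15 ∈ [0, 4/37) → index 0
j=1: u_1=3/20 ∈ [4/37, 17/74) → index 1
j=2: u_2=7/30 ∈ [17/74, 13/37) → index 2
j=3: u_3=19/60 ∈ [17/74, 13/37) → index 2
j=4: u_4=2/5 ∈ [13/37, 16/37) → index 3
j=5: u_5=29/60 ∈ [16/37, 18/37) → index 5
j=6: u_6=17/30 ∈ [39/74, 24/37) → index 7
j=7: u_7=13/20 ∈ [24/37, 27/37) → index 8
j=8: u_8=11/15 ∈ [27/37, 59/74) → index 9
j=9: u_9=49/60 ∈ [59/74, 65/74) → index 10
j=10: u_10=9/10 ∈ [65/74, 1) → index 11
j=11: u_11=59/60 ∈ [65/74, 1) → index 11

0 1 2 2 3 5 7 8 9 10 11 11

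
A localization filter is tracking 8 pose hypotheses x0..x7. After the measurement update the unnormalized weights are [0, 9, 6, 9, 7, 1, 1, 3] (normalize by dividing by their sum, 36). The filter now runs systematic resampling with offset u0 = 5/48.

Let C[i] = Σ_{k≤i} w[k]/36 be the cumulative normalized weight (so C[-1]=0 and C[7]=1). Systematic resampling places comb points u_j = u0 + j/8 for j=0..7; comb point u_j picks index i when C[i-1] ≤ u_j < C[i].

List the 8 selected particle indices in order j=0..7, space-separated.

C = [0, 1/4, 5/12, 2/3, 31/36, 8/9, 11/12, 1]
j=0: u_0=5/48 ∈ [0, 1/4) → index 1
j=1: u_1=11/48 ∈ [0, 1/4) → index 1
j=2: u_2=17/48 ∈ [1/4, 5/12) → index 2
j=3: u_3=23/48 ∈ [5/12, 2/3) → index 3
j=4: u_4=29/48 ∈ [5/12, 2/3) → index 3
j=5: u_5=35/48 ∈ [2/3, 31/36) → index 4
j=6: u_6=41/48 ∈ [2/3, 31/36) → index 4
j=7: u_7=47/48 ∈ [11/12, 1) → index 7

1 1 2 3 3 4 4 7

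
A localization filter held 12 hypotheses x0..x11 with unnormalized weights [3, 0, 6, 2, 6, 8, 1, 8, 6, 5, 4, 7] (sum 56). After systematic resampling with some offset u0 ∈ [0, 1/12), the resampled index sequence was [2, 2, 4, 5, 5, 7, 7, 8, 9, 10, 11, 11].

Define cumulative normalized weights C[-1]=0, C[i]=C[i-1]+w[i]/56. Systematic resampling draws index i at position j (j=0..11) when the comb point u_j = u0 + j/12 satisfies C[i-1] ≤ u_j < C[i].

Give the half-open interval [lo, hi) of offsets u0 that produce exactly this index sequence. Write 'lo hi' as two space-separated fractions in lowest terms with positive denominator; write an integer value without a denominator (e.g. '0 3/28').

C = [3/56, 3/56, 9/56, 11/56, 17/56, 25/56, 13/28, 17/28, 5/7, 45/56, 7/8, 1]
j=0 picked index 2: u0 ∈ [3/56, 9/56)
j=1 picked index 2: u0 ∈ [-5/168, 13/168)
j=2 picked index 4: u0 ∈ [5/168, 23/168)
j=3 picked index 5: u0 ∈ [3/56, 11/56)
j=4 picked index 5: u0 ∈ [-5/168, 19/168)
j=5 picked index 7: u0 ∈ [1/21, 4/21)
j=6 picked index 7: u0 ∈ [-1/28, 3/28)
j=7 picked index 8: u0 ∈ [1/42, 11/84)
j=8 picked index 9: u0 ∈ [1/21, 23/168)
j=9 picked index 10: u0 ∈ [3/56, 1/8)
j=10 picked index 11: u0 ∈ [1/24, 1/6)
j=11 picked index 11: u0 ∈ [-1/24, 1/12)
intersection: [3/56, 13/168)

3/56 13/168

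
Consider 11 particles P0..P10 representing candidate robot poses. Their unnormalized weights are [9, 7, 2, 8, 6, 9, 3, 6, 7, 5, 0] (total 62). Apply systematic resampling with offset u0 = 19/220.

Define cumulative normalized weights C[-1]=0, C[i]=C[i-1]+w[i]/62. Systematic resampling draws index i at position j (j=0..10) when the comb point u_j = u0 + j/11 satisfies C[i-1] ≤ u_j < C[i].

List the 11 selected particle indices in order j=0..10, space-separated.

C = [9/62, 8/31, 9/31, 13/31, 16/31, 41/62, 22/31, 25/31, 57/62, 1, 1]
j=0: u_0=19/220 ∈ [0, 9/62) → index 0
j=1: u_1=39/220 ∈ [9/62, 8/31) → index 1
j=2: u_2=59/220 ∈ [8/31, 9/31) → index 2
j=3: u_3=79/220 ∈ [9/31, 13/31) → index 3
j=4: u_4=9/20 ∈ [13/31, 16/31) → index 4
j=5: u_5=119/220 ∈ [16/31, 41/62) → index 5
j=6: u_6=139/220 ∈ [16/31, 41/62) → index 5
j=7: u_7=159/220 ∈ [22/31, 25/31) → index 7
j=8: u_8=179/220 ∈ [25/31, 57/62) → index 8
j=9: u_9=199/220 ∈ [25/31, 57/62) → index 8
j=10: u_10=219/220 ∈ [57/62, 1) → index 9

0 1 2 3 4 5 5 7 8 8 9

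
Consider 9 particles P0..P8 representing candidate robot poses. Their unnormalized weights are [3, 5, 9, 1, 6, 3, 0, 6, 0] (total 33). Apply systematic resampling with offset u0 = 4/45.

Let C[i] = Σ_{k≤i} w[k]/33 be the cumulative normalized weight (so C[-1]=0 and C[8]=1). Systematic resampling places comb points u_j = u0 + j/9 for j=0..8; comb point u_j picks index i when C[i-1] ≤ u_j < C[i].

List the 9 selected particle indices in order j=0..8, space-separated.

0 1 2 2 3 4 5 7 7

C = [1/11, 8/33, 17/33, 6/11, 8/11, 9/11, 9/11, 1, 1]
j=0: u_0=4/45 ∈ [0, 1/11) → index 0
j=1: u_1=1/5 ∈ [1/11, 8/33) → index 1
j=2: u_2=14/45 ∈ [8/33, 17/33) → index 2
j=3: u_3=19/45 ∈ [8/33, 17/33) → index 2
j=4: u_4=8/15 ∈ [17/33, 6/11) → index 3
j=5: u_5=29/45 ∈ [6/11, 8/11) → index 4
j=6: u_6=34/45 ∈ [8/11, 9/11) → index 5
j=7: u_7=13/15 ∈ [9/11, 1) → index 7
j=8: u_8=44/45 ∈ [9/11, 1) → index 7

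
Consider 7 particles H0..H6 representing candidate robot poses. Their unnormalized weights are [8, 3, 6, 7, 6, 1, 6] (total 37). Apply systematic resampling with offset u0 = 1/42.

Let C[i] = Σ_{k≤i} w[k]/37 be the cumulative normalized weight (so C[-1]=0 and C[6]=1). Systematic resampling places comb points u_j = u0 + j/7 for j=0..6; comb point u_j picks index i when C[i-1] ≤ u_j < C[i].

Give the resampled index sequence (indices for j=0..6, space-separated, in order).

0 0 2 2 3 4 6

C = [8/37, 11/37, 17/37, 24/37, 30/37, 31/37, 1]
j=0: u_0=1/42 ∈ [0, 8/37) → index 0
j=1: u_1=1/6 ∈ [0, 8/37) → index 0
j=2: u_2=13/42 ∈ [11/37, 17/37) → index 2
j=3: u_3=19/42 ∈ [11/37, 17/37) → index 2
j=4: u_4=25/42 ∈ [17/37, 24/37) → index 3
j=5: u_5=31/42 ∈ [24/37, 30/37) → index 4
j=6: u_6=37/42 ∈ [31/37, 1) → index 6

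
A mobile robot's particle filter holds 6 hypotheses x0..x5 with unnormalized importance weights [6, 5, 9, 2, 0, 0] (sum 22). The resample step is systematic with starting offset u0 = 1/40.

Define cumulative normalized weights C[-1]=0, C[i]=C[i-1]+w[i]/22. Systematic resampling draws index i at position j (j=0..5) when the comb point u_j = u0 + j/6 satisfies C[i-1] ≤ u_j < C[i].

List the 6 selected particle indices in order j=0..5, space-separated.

0 0 1 2 2 2

C = [3/11, 1/2, 10/11, 1, 1, 1]
j=0: u_0=1/40 ∈ [0, 3/11) → index 0
j=1: u_1=23/120 ∈ [0, 3/11) → index 0
j=2: u_2=43/120 ∈ [3/11, 1/2) → index 1
j=3: u_3=21/40 ∈ [1/2, 10/11) → index 2
j=4: u_4=83/120 ∈ [1/2, 10/11) → index 2
j=5: u_5=103/120 ∈ [1/2, 10/11) → index 2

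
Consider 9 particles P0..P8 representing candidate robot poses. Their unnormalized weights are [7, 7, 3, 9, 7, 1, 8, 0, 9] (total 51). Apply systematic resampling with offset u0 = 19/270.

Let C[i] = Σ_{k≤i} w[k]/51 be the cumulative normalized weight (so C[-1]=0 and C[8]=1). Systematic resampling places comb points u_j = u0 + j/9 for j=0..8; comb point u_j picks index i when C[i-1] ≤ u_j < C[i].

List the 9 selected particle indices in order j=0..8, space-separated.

0 1 2 3 4 4 6 8 8

C = [7/51, 14/51, 1/3, 26/51, 11/17, 2/3, 14/17, 14/17, 1]
j=0: u_0=19/270 ∈ [0, 7/51) → index 0
j=1: u_1=49/270 ∈ [7/51, 14/51) → index 1
j=2: u_2=79/270 ∈ [14/51, 1/3) → index 2
j=3: u_3=109/270 ∈ [1/3, 26/51) → index 3
j=4: u_4=139/270 ∈ [26/51, 11/17) → index 4
j=5: u_5=169/270 ∈ [26/51, 11/17) → index 4
j=6: u_6=199/270 ∈ [2/3, 14/17) → index 6
j=7: u_7=229/270 ∈ [14/17, 1) → index 8
j=8: u_8=259/270 ∈ [14/17, 1) → index 8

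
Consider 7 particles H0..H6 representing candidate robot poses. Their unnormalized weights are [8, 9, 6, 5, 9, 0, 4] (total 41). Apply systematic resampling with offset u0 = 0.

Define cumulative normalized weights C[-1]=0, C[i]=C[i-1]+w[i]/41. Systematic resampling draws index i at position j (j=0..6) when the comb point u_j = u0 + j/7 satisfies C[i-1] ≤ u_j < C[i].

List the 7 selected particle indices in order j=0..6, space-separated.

0 0 1 2 3 4 4

C = [8/41, 17/41, 23/41, 28/41, 37/41, 37/41, 1]
j=0: u_0=0 ∈ [0, 8/41) → index 0
j=1: u_1=1/7 ∈ [0, 8/41) → index 0
j=2: u_2=2/7 ∈ [8/41, 17/41) → index 1
j=3: u_3=3/7 ∈ [17/41, 23/41) → index 2
j=4: u_4=4/7 ∈ [23/41, 28/41) → index 3
j=5: u_5=5/7 ∈ [28/41, 37/41) → index 4
j=6: u_6=6/7 ∈ [28/41, 37/41) → index 4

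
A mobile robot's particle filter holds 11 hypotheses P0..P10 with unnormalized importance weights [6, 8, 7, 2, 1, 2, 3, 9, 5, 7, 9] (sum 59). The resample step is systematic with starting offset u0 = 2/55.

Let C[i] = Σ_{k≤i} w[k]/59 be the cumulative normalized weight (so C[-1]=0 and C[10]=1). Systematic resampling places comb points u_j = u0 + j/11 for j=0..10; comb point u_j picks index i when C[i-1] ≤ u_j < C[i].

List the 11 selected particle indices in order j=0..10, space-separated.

0 1 1 2 4 6 7 8 9 10 10

C = [6/59, 14/59, 21/59, 23/59, 24/59, 26/59, 29/59, 38/59, 43/59, 50/59, 1]
j=0: u_0=2/55 ∈ [0, 6/59) → index 0
j=1: u_1=7/55 ∈ [6/59, 14/59) → index 1
j=2: u_2=12/55 ∈ [6/59, 14/59) → index 1
j=3: u_3=17/55 ∈ [14/59, 21/59) → index 2
j=4: u_4=2/5 ∈ [23/59, 24/59) → index 4
j=5: u_5=27/55 ∈ [26/59, 29/59) → index 6
j=6: u_6=32/55 ∈ [29/59, 38/59) → index 7
j=7: u_7=37/55 ∈ [38/59, 43/59) → index 8
j=8: u_8=42/55 ∈ [43/59, 50/59) → index 9
j=9: u_9=47/55 ∈ [50/59, 1) → index 10
j=10: u_10=52/55 ∈ [50/59, 1) → index 10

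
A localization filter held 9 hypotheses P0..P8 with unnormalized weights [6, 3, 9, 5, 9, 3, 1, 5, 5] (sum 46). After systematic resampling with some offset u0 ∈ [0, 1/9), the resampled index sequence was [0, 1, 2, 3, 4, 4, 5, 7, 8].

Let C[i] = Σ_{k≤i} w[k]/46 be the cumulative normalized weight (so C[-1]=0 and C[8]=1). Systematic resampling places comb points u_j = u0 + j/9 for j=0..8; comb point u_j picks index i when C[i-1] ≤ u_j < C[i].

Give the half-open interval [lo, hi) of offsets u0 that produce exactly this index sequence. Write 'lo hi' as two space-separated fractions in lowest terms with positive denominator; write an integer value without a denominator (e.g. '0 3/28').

4/69 35/414

C = [3/23, 9/46, 9/23, 1/2, 16/23, 35/46, 18/23, 41/46, 1]
j=0 picked index 0: u0 ∈ [0, 3/23)
j=1 picked index 1: u0 ∈ [4/207, 35/414)
j=2 picked index 2: u0 ∈ [-11/414, 35/207)
j=3 picked index 3: u0 ∈ [4/69, 1/6)
j=4 picked index 4: u0 ∈ [1/18, 52/207)
j=5 picked index 4: u0 ∈ [-1/18, 29/207)
j=6 picked index 5: u0 ∈ [2/69, 13/138)
j=7 picked index 7: u0 ∈ [1/207, 47/414)
j=8 picked index 8: u0 ∈ [1/414, 1/9)
intersection: [4/69, 35/414)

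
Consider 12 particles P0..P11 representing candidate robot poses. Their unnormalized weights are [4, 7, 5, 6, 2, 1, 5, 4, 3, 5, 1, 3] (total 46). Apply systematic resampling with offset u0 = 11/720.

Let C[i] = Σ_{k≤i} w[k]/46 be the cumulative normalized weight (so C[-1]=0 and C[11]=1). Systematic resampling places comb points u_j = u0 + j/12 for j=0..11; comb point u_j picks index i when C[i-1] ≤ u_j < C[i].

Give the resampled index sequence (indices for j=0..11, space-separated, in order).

0 1 1 2 3 3 4 6 7 8 9 10

C = [2/23, 11/46, 8/23, 11/23, 12/23, 25/46, 15/23, 17/23, 37/46, 21/23, 43/46, 1]
j=0: u_0=11/720 ∈ [0, 2/23) → index 0
j=1: u_1=71/720 ∈ [2/23, 11/46) → index 1
j=2: u_2=131/720 ∈ [2/23, 11/46) → index 1
j=3: u_3=191/720 ∈ [11/46, 8/23) → index 2
j=4: u_4=251/720 ∈ [8/23, 11/23) → index 3
j=5: u_5=311/720 ∈ [8/23, 11/23) → index 3
j=6: u_6=371/720 ∈ [11/23, 12/23) → index 4
j=7: u_7=431/720 ∈ [25/46, 15/23) → index 6
j=8: u_8=491/720 ∈ [15/23, 17/23) → index 7
j=9: u_9=551/720 ∈ [17/23, 37/46) → index 8
j=10: u_10=611/720 ∈ [37/46, 21/23) → index 9
j=11: u_11=671/720 ∈ [21/23, 43/46) → index 10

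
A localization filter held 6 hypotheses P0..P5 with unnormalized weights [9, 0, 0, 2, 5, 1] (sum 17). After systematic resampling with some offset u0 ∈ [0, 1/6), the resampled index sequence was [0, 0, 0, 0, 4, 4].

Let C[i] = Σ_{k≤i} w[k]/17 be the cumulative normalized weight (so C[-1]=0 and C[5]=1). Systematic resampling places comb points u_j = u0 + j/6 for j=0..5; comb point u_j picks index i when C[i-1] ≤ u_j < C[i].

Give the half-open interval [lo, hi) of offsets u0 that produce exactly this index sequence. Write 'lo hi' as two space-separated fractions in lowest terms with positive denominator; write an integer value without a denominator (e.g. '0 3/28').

0 1/34

C = [9/17, 9/17, 9/17, 11/17, 16/17, 1]
j=0 picked index 0: u0 ∈ [0, 9/17)
j=1 picked index 0: u0 ∈ [-1/6, 37/102)
j=2 picked index 0: u0 ∈ [-1/3, 10/51)
j=3 picked index 0: u0 ∈ [-1/2, 1/34)
j=4 picked index 4: u0 ∈ [-1/51, 14/51)
j=5 picked index 4: u0 ∈ [-19/102, 11/102)
intersection: [0, 1/34)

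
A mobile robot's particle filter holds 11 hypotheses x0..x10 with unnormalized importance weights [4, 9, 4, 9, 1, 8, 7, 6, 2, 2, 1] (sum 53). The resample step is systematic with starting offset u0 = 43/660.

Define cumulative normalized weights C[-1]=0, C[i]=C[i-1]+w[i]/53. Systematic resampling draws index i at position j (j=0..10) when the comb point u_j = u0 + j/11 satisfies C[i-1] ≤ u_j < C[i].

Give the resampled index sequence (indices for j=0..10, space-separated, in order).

0 1 2 3 3 5 5 6 6 7 9

C = [4/53, 13/53, 17/53, 26/53, 27/53, 35/53, 42/53, 48/53, 50/53, 52/53, 1]
j=0: u_0=43/660 ∈ [0, 4/53) → index 0
j=1: u_1=103/660 ∈ [4/53, 13/53) → index 1
j=2: u_2=163/660 ∈ [13/53, 17/53) → index 2
j=3: u_3=223/660 ∈ [17/53, 26/53) → index 3
j=4: u_4=283/660 ∈ [17/53, 26/53) → index 3
j=5: u_5=343/660 ∈ [27/53, 35/53) → index 5
j=6: u_6=403/660 ∈ [27/53, 35/53) → index 5
j=7: u_7=463/660 ∈ [35/53, 42/53) → index 6
j=8: u_8=523/660 ∈ [35/53, 42/53) → index 6
j=9: u_9=53/60 ∈ [42/53, 48/53) → index 7
j=10: u_10=643/660 ∈ [50/53, 52/53) → index 9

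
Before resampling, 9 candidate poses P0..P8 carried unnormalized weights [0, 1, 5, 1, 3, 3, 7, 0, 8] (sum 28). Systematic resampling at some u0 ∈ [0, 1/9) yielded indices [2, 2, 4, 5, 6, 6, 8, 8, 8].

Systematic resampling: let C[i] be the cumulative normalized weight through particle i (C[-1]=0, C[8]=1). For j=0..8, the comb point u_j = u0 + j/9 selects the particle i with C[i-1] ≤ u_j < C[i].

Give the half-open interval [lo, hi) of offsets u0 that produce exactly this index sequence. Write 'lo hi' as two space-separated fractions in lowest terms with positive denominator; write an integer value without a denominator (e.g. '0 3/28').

C = [0, 1/28, 3/14, 1/4, 5/14, 13/28, 5/7, 5/7, 1]
j=0 picked index 2: u0 ∈ [1/28, 3/14)
j=1 picked index 2: u0 ∈ [-19/252, 13/126)
j=2 picked index 4: u0 ∈ [1/36, 17/126)
j=3 picked index 5: u0 ∈ [1/42, 11/84)
j=4 picked index 6: u0 ∈ [5/252, 17/63)
j=5 picked index 6: u0 ∈ [-23/252, 10/63)
j=6 picked index 8: u0 ∈ [1/21, 1/3)
j=7 picked index 8: u0 ∈ [-4/63, 2/9)
j=8 picked index 8: u0 ∈ [-11/63, 1/9)
intersection: [1/21, 13/126)

1/21 13/126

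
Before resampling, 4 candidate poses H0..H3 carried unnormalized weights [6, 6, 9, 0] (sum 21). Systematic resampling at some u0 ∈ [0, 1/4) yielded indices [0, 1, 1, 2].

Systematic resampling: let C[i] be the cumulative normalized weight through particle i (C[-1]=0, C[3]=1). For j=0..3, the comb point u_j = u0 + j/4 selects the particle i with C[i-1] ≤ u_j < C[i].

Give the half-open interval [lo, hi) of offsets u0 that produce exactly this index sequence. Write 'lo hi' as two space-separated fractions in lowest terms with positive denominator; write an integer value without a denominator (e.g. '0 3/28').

1/28 1/14

C = [2/7, 4/7, 1, 1]
j=0 picked index 0: u0 ∈ [0, 2/7)
j=1 picked index 1: u0 ∈ [1/28, 9/28)
j=2 picked index 1: u0 ∈ [-3/14, 1/14)
j=3 picked index 2: u0 ∈ [-5/28, 1/4)
intersection: [1/28, 1/14)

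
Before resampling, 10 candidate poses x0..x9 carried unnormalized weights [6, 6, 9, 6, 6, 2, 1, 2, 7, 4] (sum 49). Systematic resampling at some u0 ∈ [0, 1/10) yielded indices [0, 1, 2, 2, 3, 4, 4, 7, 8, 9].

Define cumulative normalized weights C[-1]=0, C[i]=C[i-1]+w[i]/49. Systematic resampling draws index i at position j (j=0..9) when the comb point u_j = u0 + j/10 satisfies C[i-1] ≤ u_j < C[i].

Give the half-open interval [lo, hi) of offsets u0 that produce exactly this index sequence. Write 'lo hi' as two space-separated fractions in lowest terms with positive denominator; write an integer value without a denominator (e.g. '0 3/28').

C = [6/49, 12/49, 3/7, 27/49, 33/49, 5/7, 36/49, 38/49, 45/49, 1]
j=0 picked index 0: u0 ∈ [0, 6/49)
j=1 picked index 1: u0 ∈ [11/490, 71/490)
j=2 picked index 2: u0 ∈ [11/245, 8/35)
j=3 picked index 2: u0 ∈ [-27/490, 9/70)
j=4 picked index 3: u0 ∈ [1/35, 37/245)
j=5 picked index 4: u0 ∈ [5/98, 17/98)
j=6 picked index 4: u0 ∈ [-12/245, 18/245)
j=7 picked index 7: u0 ∈ [17/490, 37/490)
j=8 picked index 8: u0 ∈ [-6/245, 29/245)
j=9 picked index 9: u0 ∈ [9/490, 1/10)
intersection: [5/98, 18/245)

5/98 18/245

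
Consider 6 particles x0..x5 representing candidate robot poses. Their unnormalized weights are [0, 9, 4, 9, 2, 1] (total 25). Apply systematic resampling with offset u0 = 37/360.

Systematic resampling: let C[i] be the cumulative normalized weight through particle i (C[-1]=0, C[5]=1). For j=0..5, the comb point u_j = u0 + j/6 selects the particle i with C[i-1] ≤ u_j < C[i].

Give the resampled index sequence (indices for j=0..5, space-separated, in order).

C = [0, 9/25, 13/25, 22/25, 24/25, 1]
j=0: u_0=37/360 ∈ [0, 9/25) → index 1
j=1: u_1=97/360 ∈ [0, 9/25) → index 1
j=2: u_2=157/360 ∈ [9/25, 13/25) → index 2
j=3: u_3=217/360 ∈ [13/25, 22/25) → index 3
j=4: u_4=277/360 ∈ [13/25, 22/25) → index 3
j=5: u_5=337/360 ∈ [22/25, 24/25) → index 4

1 1 2 3 3 4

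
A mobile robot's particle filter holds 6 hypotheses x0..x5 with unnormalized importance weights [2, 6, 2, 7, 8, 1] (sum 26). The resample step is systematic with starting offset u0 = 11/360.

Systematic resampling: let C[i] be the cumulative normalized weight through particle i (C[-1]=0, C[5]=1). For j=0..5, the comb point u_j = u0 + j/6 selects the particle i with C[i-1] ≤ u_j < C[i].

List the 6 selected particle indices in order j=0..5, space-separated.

0 1 2 3 4 4

C = [1/13, 4/13, 5/13, 17/26, 25/26, 1]
j=0: u_0=11/360 ∈ [0, 1/13) → index 0
j=1: u_1=71/360 ∈ [1/13, 4/13) → index 1
j=2: u_2=131/360 ∈ [4/13, 5/13) → index 2
j=3: u_3=191/360 ∈ [5/13, 17/26) → index 3
j=4: u_4=251/360 ∈ [17/26, 25/26) → index 4
j=5: u_5=311/360 ∈ [17/26, 25/26) → index 4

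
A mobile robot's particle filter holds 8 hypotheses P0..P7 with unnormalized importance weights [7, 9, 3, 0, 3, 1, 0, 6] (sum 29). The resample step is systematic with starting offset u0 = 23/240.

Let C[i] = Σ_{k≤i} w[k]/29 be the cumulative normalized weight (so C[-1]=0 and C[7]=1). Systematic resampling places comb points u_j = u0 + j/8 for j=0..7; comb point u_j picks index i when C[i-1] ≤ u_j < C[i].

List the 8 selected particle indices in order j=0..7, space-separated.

0 0 1 1 2 4 7 7

C = [7/29, 16/29, 19/29, 19/29, 22/29, 23/29, 23/29, 1]
j=0: u_0=23/240 ∈ [0, 7/29) → index 0
j=1: u_1=53/240 ∈ [0, 7/29) → index 0
j=2: u_2=83/240 ∈ [7/29, 16/29) → index 1
j=3: u_3=113/240 ∈ [7/29, 16/29) → index 1
j=4: u_4=143/240 ∈ [16/29, 19/29) → index 2
j=5: u_5=173/240 ∈ [19/29, 22/29) → index 4
j=6: u_6=203/240 ∈ [23/29, 1) → index 7
j=7: u_7=233/240 ∈ [23/29, 1) → index 7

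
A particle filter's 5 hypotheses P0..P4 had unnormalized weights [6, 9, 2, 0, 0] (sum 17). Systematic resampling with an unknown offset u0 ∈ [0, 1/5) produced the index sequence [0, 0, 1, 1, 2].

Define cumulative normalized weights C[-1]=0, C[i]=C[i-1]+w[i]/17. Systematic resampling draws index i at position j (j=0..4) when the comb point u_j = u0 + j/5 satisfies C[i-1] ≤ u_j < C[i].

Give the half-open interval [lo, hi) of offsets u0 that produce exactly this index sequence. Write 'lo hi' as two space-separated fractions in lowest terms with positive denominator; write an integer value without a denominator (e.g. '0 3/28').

7/85 13/85

C = [6/17, 15/17, 1, 1, 1]
j=0 picked index 0: u0 ∈ [0, 6/17)
j=1 picked index 0: u0 ∈ [-1/5, 13/85)
j=2 picked index 1: u0 ∈ [-4/85, 41/85)
j=3 picked index 1: u0 ∈ [-21/85, 24/85)
j=4 picked index 2: u0 ∈ [7/85, 1/5)
intersection: [7/85, 13/85)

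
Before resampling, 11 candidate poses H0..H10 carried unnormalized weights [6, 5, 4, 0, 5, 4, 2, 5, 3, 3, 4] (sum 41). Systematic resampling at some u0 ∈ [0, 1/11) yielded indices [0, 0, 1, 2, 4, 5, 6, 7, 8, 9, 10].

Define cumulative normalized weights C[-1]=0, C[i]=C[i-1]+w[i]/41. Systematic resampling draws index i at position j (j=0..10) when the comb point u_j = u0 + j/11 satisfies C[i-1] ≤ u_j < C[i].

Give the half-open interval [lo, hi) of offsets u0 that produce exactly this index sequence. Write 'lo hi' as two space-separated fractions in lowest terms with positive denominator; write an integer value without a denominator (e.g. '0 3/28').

18/451 25/451

C = [6/41, 11/41, 15/41, 15/41, 20/41, 24/41, 26/41, 31/41, 34/41, 37/41, 1]
j=0 picked index 0: u0 ∈ [0, 6/41)
j=1 picked index 0: u0 ∈ [-1/11, 25/451)
j=2 picked index 1: u0 ∈ [-16/451, 39/451)
j=3 picked index 2: u0 ∈ [-2/451, 42/451)
j=4 picked index 4: u0 ∈ [1/451, 56/451)
j=5 picked index 5: u0 ∈ [15/451, 59/451)
j=6 picked index 6: u0 ∈ [18/451, 40/451)
j=7 picked index 7: u0 ∈ [-1/451, 54/451)
j=8 picked index 8: u0 ∈ [13/451, 46/451)
j=9 picked index 9: u0 ∈ [5/451, 38/451)
j=10 picked index 10: u0 ∈ [-3/451, 1/11)
intersection: [18/451, 25/451)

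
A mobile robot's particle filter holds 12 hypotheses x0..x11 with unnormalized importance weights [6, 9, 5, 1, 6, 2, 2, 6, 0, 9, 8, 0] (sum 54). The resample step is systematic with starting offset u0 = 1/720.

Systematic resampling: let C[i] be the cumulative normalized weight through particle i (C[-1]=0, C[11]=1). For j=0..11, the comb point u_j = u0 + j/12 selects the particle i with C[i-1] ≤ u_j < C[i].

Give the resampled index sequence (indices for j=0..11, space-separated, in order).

C = [1/9, 5/18, 10/27, 7/18, 1/2, 29/54, 31/54, 37/54, 37/54, 23/27, 1, 1]
j=0: u_0=1/720 ∈ [0, 1/9) → index 0
j=1: u_1=61/720 ∈ [0, 1/9) → index 0
j=2: u_2=121/720 ∈ [1/9, 5/18) → index 1
j=3: u_3=181/720 ∈ [1/9, 5/18) → index 1
j=4: u_4=241/720 ∈ [5/18, 10/27) → index 2
j=5: u_5=301/720 ∈ [7/18, 1/2) → index 4
j=6: u_6=361/720 ∈ [1/2, 29/54) → index 5
j=7: u_7=421/720 ∈ [31/54, 37/54) → index 7
j=8: u_8=481/720 ∈ [31/54, 37/54) → index 7
j=9: u_9=541/720 ∈ [37/54, 23/27) → index 9
j=10: u_10=601/720 ∈ [37/54, 23/27) → index 9
j=11: u_11=661/720 ∈ [23/27, 1) → index 10

0 0 1 1 2 4 5 7 7 9 9 10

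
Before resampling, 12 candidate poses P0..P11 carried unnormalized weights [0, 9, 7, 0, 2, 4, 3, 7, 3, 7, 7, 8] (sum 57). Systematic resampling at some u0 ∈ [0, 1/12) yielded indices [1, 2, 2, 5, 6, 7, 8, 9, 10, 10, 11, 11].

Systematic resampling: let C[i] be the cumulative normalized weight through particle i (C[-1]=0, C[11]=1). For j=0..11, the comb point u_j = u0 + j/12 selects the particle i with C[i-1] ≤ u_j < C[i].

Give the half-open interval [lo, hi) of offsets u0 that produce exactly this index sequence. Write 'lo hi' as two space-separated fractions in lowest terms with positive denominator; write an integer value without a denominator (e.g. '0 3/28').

C = [0, 3/19, 16/57, 16/57, 6/19, 22/57, 25/57, 32/57, 35/57, 14/19, 49/57, 1]
j=0 picked index 1: u0 ∈ [0, 3/19)
j=1 picked index 2: u0 ∈ [17/228, 15/76)
j=2 picked index 2: u0 ∈ [-1/114, 13/114)
j=3 picked index 5: u0 ∈ [5/76, 31/228)
j=4 picked index 6: u0 ∈ [1/19, 2/19)
j=5 picked index 7: u0 ∈ [5/228, 11/76)
j=6 picked index 8: u0 ∈ [7/114, 13/114)
j=7 picked index 9: u0 ∈ [7/228, 35/228)
j=8 picked index 10: u0 ∈ [4/57, 11/57)
j=9 picked index 10: u0 ∈ [-1/76, 25/228)
j=10 picked index 11: u0 ∈ [1/38, 1/6)
j=11 picked index 11: u0 ∈ [-13/228, 1/12)
intersection: [17/228, 1/12)

17/228 1/12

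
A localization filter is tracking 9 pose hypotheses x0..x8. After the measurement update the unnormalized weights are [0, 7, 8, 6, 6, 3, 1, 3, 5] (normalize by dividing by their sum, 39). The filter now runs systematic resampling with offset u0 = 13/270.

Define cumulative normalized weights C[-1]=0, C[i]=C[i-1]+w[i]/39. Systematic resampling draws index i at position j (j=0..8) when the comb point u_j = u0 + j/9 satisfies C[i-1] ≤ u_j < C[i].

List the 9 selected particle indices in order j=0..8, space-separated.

1 1 2 2 3 4 5 7 8

C = [0, 7/39, 5/13, 7/13, 9/13, 10/13, 31/39, 34/39, 1]
j=0: u_0=13/270 ∈ [0, 7/39) → index 1
j=1: u_1=43/270 ∈ [0, 7/39) → index 1
j=2: u_2=73/270 ∈ [7/39, 5/13) → index 2
j=3: u_3=103/270 ∈ [7/39, 5/13) → index 2
j=4: u_4=133/270 ∈ [5/13, 7/13) → index 3
j=5: u_5=163/270 ∈ [7/13, 9/13) → index 4
j=6: u_6=193/270 ∈ [9/13, 10/13) → index 5
j=7: u_7=223/270 ∈ [31/39, 34/39) → index 7
j=8: u_8=253/270 ∈ [34/39, 1) → index 8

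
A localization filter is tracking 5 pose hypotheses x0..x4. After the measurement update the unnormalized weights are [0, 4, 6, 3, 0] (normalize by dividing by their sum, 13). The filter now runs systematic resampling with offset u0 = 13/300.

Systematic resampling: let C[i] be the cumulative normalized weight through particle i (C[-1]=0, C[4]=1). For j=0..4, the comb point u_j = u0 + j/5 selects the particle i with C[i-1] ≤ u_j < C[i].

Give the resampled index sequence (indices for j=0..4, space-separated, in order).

C = [0, 4/13, 10/13, 1, 1]
j=0: u_0=13/300 ∈ [0, 4/13) → index 1
j=1: u_1=73/300 ∈ [0, 4/13) → index 1
j=2: u_2=133/300 ∈ [4/13, 10/13) → index 2
j=3: u_3=193/300 ∈ [4/13, 10/13) → index 2
j=4: u_4=253/300 ∈ [10/13, 1) → index 3

1 1 2 2 3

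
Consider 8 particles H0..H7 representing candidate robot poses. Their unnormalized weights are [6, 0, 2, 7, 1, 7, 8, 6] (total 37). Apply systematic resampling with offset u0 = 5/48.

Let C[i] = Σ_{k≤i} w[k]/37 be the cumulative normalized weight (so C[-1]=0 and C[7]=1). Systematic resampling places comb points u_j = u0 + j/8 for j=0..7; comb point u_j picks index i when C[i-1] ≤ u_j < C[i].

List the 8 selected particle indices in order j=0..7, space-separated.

C = [6/37, 6/37, 8/37, 15/37, 16/37, 23/37, 31/37, 1]
j=0: u_0=5/48 ∈ [0, 6/37) → index 0
j=1: u_1=11/48 ∈ [8/37, 15/37) → index 3
j=2: u_2=17/48 ∈ [8/37, 15/37) → index 3
j=3: u_3=23/48 ∈ [16/37, 23/37) → index 5
j=4: u_4=29/48 ∈ [16/37, 23/37) → index 5
j=5: u_5=35/48 ∈ [23/37, 31/37) → index 6
j=6: u_6=41/48 ∈ [31/37, 1) → index 7
j=7: u_7=47/48 ∈ [31/37, 1) → index 7

0 3 3 5 5 6 7 7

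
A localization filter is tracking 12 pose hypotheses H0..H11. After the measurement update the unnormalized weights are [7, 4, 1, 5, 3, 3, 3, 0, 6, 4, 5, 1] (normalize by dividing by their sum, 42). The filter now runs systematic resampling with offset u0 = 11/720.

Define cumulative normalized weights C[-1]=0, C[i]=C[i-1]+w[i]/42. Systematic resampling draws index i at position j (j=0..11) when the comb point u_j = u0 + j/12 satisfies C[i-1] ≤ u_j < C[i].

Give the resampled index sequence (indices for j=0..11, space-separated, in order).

0 0 1 2 3 4 5 6 8 9 9 10

C = [1/6, 11/42, 2/7, 17/42, 10/21, 23/42, 13/21, 13/21, 16/21, 6/7, 41/42, 1]
j=0: u_0=11/720 ∈ [0, 1/6) → index 0
j=1: u_1=71/720 ∈ [0, 1/6) → index 0
j=2: u_2=131/720 ∈ [1/6, 11/42) → index 1
j=3: u_3=191/720 ∈ [11/42, 2/7) → index 2
j=4: u_4=251/720 ∈ [2/7, 17/42) → index 3
j=5: u_5=311/720 ∈ [17/42, 10/21) → index 4
j=6: u_6=371/720 ∈ [10/21, 23/42) → index 5
j=7: u_7=431/720 ∈ [23/42, 13/21) → index 6
j=8: u_8=491/720 ∈ [13/21, 16/21) → index 8
j=9: u_9=551/720 ∈ [16/21, 6/7) → index 9
j=10: u_10=611/720 ∈ [16/21, 6/7) → index 9
j=11: u_11=671/720 ∈ [6/7, 41/42) → index 10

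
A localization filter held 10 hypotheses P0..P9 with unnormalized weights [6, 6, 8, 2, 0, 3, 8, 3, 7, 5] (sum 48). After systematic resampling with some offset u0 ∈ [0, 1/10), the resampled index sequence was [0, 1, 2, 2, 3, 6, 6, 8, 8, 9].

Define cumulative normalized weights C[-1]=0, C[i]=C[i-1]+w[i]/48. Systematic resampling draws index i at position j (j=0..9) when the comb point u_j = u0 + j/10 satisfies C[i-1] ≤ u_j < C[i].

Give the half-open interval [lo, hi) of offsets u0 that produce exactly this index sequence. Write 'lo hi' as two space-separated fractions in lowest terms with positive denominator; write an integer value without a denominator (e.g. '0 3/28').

1/20 7/120

C = [1/8, 1/4, 5/12, 11/24, 11/24, 25/48, 11/16, 3/4, 43/48, 1]
j=0 picked index 0: u0 ∈ [0, 1/8)
j=1 picked index 1: u0 ∈ [1/40, 3/20)
j=2 picked index 2: u0 ∈ [1/20, 13/60)
j=3 picked index 2: u0 ∈ [-1/20, 7/60)
j=4 picked index 3: u0 ∈ [1/60, 7/120)
j=5 picked index 6: u0 ∈ [1/48, 3/16)
j=6 picked index 6: u0 ∈ [-19/240, 7/80)
j=7 picked index 8: u0 ∈ [1/20, 47/240)
j=8 picked index 8: u0 ∈ [-1/20, 23/240)
j=9 picked index 9: u0 ∈ [-1/240, 1/10)
intersection: [1/20, 7/120)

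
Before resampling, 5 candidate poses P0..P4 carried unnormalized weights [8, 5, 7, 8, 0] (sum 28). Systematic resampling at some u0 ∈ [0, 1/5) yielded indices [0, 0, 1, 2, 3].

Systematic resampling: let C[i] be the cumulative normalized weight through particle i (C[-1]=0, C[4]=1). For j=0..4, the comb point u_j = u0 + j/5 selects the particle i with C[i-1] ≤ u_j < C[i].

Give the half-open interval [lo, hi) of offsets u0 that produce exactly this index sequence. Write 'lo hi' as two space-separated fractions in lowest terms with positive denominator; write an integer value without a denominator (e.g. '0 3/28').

C = [2/7, 13/28, 5/7, 1, 1]
j=0 picked index 0: u0 ∈ [0, 2/7)
j=1 picked index 0: u0 ∈ [-1/5, 3/35)
j=2 picked index 1: u0 ∈ [-4/35, 9/140)
j=3 picked index 2: u0 ∈ [-19/140, 4/35)
j=4 picked index 3: u0 ∈ [-3/35, 1/5)
intersection: [0, 9/140)

0 9/140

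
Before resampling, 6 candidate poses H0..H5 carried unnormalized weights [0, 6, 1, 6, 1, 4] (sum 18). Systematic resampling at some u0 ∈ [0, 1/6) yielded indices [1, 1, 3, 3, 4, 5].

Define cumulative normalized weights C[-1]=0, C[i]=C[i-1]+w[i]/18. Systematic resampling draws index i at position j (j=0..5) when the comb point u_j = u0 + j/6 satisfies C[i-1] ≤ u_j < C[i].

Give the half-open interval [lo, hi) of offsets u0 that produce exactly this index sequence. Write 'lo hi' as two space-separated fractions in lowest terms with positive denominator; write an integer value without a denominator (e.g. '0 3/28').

C = [0, 1/3, 7/18, 13/18, 7/9, 1]
j=0 picked index 1: u0 ∈ [0, 1/3)
j=1 picked index 1: u0 ∈ [-1/6, 1/6)
j=2 picked index 3: u0 ∈ [1/18, 7/18)
j=3 picked index 3: u0 ∈ [-1/9, 2/9)
j=4 picked index 4: u0 ∈ [1/18, 1/9)
j=5 picked index 5: u0 ∈ [-1/18, 1/6)
intersection: [1/18, 1/9)

1/18 1/9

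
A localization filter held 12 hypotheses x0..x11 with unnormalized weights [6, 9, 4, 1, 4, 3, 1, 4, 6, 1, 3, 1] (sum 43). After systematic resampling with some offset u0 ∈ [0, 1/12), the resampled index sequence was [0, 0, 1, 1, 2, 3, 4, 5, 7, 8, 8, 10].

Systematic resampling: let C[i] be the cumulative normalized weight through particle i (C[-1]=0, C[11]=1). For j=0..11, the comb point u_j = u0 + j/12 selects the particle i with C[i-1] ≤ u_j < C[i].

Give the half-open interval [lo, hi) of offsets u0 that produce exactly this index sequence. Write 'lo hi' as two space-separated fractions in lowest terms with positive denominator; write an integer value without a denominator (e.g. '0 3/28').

C = [6/43, 15/43, 19/43, 20/43, 24/43, 27/43, 28/43, 32/43, 38/43, 39/43, 42/43, 1]
j=0 picked index 0: u0 ∈ [0, 6/43)
j=1 picked index 0: u0 ∈ [-1/12, 29/516)
j=2 picked index 1: u0 ∈ [-7/258, 47/258)
j=3 picked index 1: u0 ∈ [-19/172, 17/172)
j=4 picked index 2: u0 ∈ [2/129, 14/129)
j=5 picked index 3: u0 ∈ [13/516, 25/516)
j=6 picked index 4: u0 ∈ [-3/86, 5/86)
j=7 picked index 5: u0 ∈ [-13/516, 23/516)
j=8 picked index 7: u0 ∈ [-2/129, 10/129)
j=9 picked index 8: u0 ∈ [-1/172, 23/172)
j=10 picked index 8: u0 ∈ [-23/258, 13/258)
j=11 picked index 10: u0 ∈ [-5/516, 31/516)
intersection: [13/516, 23/516)

13/516 23/516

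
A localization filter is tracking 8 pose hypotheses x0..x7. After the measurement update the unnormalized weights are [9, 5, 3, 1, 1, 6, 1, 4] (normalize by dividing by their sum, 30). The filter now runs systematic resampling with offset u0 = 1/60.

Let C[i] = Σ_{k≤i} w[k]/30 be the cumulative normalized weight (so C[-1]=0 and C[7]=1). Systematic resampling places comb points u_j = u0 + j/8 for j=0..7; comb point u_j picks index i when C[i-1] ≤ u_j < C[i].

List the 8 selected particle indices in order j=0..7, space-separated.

C = [3/10, 7/15, 17/30, 3/5, 19/30, 5/6, 13/15, 1]
j=0: u_0=1/60 ∈ [0, 3/10) → index 0
j=1: u_1=17/120 ∈ [0, 3/10) → index 0
j=2: u_2=4/15 ∈ [0, 3/10) → index 0
j=3: u_3=47/120 ∈ [3/10, 7/15) → index 1
j=4: u_4=31/60 ∈ [7/15, 17/30) → index 2
j=5: u_5=77/120 ∈ [19/30, 5/6) → index 5
j=6: u_6=23/30 ∈ [19/30, 5/6) → index 5
j=7: u_7=107/120 ∈ [13/15, 1) → index 7

0 0 0 1 2 5 5 7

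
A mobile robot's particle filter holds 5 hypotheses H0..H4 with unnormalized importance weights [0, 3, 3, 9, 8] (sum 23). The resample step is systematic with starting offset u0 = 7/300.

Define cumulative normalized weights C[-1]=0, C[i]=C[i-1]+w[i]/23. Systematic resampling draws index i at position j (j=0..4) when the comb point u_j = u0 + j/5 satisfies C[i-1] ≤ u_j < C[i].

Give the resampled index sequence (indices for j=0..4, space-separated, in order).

1 2 3 3 4

C = [0, 3/23, 6/23, 15/23, 1]
j=0: u_0=7/300 ∈ [0, 3/23) → index 1
j=1: u_1=67/300 ∈ [3/23, 6/23) → index 2
j=2: u_2=127/300 ∈ [6/23, 15/23) → index 3
j=3: u_3=187/300 ∈ [6/23, 15/23) → index 3
j=4: u_4=247/300 ∈ [15/23, 1) → index 4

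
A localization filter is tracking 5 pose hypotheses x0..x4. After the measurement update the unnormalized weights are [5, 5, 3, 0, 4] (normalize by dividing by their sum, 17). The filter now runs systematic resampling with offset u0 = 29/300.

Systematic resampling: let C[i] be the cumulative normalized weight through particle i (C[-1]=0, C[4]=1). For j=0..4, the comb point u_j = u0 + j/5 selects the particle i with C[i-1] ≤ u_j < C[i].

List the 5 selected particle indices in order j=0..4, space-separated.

0 1 1 2 4

C = [5/17, 10/17, 13/17, 13/17, 1]
j=0: u_0=29/300 ∈ [0, 5/17) → index 0
j=1: u_1=89/300 ∈ [5/17, 10/17) → index 1
j=2: u_2=149/300 ∈ [5/17, 10/17) → index 1
j=3: u_3=209/300 ∈ [10/17, 13/17) → index 2
j=4: u_4=269/300 ∈ [13/17, 1) → index 4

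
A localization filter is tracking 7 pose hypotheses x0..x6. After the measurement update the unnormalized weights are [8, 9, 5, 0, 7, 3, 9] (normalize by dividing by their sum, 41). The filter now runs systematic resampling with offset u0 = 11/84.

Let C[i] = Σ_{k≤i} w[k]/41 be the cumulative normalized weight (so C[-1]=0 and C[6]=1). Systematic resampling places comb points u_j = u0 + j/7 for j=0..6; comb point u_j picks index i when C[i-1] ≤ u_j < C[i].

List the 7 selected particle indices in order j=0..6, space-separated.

C = [8/41, 17/41, 22/41, 22/41, 29/41, 32/41, 1]
j=0: u_0=11/84 ∈ [0, 8/41) → index 0
j=1: u_1=23/84 ∈ [8/41, 17/41) → index 1
j=2: u_2=5/12 ∈ [17/41, 22/41) → index 2
j=3: u_3=47/84 ∈ [22/41, 29/41) → index 4
j=4: u_4=59/84 ∈ [22/41, 29/41) → index 4
j=5: u_5=71/84 ∈ [32/41, 1) → index 6
j=6: u_6=83/84 ∈ [32/41, 1) → index 6

0 1 2 4 4 6 6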